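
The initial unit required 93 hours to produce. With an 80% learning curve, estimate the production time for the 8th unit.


Formula: T_n = T_1 * (learning_rate)^(log2(n)) where learning_rate = rate/100
Doublings = log2(8) = 3
T_n = 93 * 0.8^3
T_n = 93 * 0.512 = 47.6 hours

47.6 hours


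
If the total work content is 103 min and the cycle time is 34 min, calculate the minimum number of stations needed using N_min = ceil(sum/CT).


Formula: N_min = ceil(Sum of Task Times / Cycle Time)
N_min = ceil(103 min / 34 min) = ceil(3.0294)
N_min = 4 stations

4


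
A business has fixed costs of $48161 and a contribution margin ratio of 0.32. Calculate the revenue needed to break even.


Formula: BER = Fixed Costs / Contribution Margin Ratio
BER = $48161 / 0.32
BER = $150503.13 (to the nearest cent)

$150503.13


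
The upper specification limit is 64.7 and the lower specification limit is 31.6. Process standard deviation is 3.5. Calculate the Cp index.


Cp = (64.7 - 31.6) / (6 * 3.5)

1.58


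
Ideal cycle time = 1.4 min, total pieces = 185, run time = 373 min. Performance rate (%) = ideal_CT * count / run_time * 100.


Formula: Performance = (Ideal CT * Total Count) / Run Time * 100
Ideal output time = 1.4 * 185 = 259.0 min
Performance = 259.0 / 373 * 100 = 69.4%

69.4%


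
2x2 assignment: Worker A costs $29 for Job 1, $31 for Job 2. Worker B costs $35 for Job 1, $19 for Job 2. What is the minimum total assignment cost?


Option 1: A->1 + B->2 = $29 + $19 = $48
Option 2: A->2 + B->1 = $31 + $35 = $66
Min cost = min($48, $66) = $48

$48


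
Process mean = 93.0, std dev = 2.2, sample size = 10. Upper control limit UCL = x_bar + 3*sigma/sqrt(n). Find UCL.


UCL = 93.0 + 3 * 2.2 / sqrt(10)

95.09


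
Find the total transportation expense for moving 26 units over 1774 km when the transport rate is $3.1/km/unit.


TC = dist * cost * units = 1774 * 3.1 * 26 = $142984.40

$142984.40


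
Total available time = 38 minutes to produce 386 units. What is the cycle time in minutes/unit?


Formula: CT = Available Time / Number of Units
CT = 38 min / 386 units
CT = 0.1 min/unit

0.1 min/unit


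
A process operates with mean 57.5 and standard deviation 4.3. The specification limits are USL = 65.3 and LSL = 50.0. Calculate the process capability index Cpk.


Cpu = (65.3 - 57.5) / (3 * 4.3) = 0.6
Cpl = (57.5 - 50.0) / (3 * 4.3) = 0.58
Cpk = min(0.6, 0.58) = 0.58

0.58


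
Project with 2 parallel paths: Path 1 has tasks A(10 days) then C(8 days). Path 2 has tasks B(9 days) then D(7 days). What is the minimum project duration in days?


Path 1 = 10 + 8 = 18 days
Path 2 = 9 + 7 = 16 days
Duration = max(18, 16) = 18 days

18 days


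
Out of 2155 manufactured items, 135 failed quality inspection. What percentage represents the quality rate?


Formula: Quality Rate = Good Pieces / Total Pieces * 100
Good pieces = 2155 - 135 = 2020
QR = 2020 / 2155 * 100 = 93.7%

93.7%


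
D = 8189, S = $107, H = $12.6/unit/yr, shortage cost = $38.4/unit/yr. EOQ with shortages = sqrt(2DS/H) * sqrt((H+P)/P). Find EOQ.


Formula: EOQ* = sqrt(2DS/H) * sqrt((H+P)/P)
Base EOQ = sqrt(2*8189*107/12.6) = 372.94 units
Correction = sqrt((12.6+38.4)/38.4) = 1.15244
EOQ* = 372.94 * 1.15244 = 429.8 units

429.8 units


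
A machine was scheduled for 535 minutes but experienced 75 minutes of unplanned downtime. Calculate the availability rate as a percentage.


Formula: Availability = (Planned Time - Downtime) / Planned Time * 100
Uptime = 535 - 75 = 460 min
Availability = 460 / 535 * 100 = 86.0%

86.0%


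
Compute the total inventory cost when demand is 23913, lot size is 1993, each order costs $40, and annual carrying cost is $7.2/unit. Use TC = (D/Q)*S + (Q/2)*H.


TC = 23913/1993 * 40 + 1993/2 * 7.2

$7654.74


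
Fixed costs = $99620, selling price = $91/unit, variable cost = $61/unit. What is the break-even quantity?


Formula: BEQ = Fixed Costs / (Price - Variable Cost)
Contribution margin = $91 - $61 = $30/unit
BEQ = ceil($99620 / $30/unit) = ceil(3320.67) = 3321 units

3321 units


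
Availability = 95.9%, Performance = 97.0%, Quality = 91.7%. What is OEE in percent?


Formula: OEE = Availability * Performance * Quality / 10000
A * P = 95.9% * 97.0% / 100 = 93.02%
OEE = 93.02% * 91.7% / 100 = 85.3%

85.3%


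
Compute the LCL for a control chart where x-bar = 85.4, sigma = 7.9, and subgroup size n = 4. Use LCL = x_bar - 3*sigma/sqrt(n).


LCL = 85.4 - 3 * 7.9 / sqrt(4)

73.55


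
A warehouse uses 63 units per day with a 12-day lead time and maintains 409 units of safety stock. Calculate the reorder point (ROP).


Formula: ROP = (Daily Demand * Lead Time) + Safety Stock
Demand during lead time = 63 * 12 = 756 units
ROP = 756 + 409 = 1165 units

1165 units


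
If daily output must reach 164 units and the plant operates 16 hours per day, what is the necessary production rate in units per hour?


Formula: Production Rate = Daily Demand / Available Hours
Rate = 164 units/day / 16 hours/day
Rate = 10.3 units/hour

10.3 units/hour


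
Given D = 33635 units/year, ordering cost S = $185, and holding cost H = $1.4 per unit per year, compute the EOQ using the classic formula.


Formula: EOQ = sqrt(2 * D * S / H)
Numerator: 2 * 33635 * 185 = 12444950
2DS/H = 12444950 / 1.4 = 8889250.0
EOQ = sqrt(8889250.0) = 2981.5 units

2981.5 units


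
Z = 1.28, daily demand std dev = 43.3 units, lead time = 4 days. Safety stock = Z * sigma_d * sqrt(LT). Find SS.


Formula: SS = z * sigma_d * sqrt(LT)
sqrt(LT) = sqrt(4) = 2.0
SS = 1.28 * 43.3 * 2.0
SS = 110.8 units

110.8 units


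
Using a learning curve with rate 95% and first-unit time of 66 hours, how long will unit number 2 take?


Formula: T_n = T_1 * (learning_rate)^(log2(n)) where learning_rate = rate/100
Doublings = log2(2) = 1
T_n = 66 * 0.95^1
T_n = 66 * 0.95 = 62.7 hours

62.7 hours


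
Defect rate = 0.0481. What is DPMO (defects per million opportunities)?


DPMO = defect_rate * 1000000 = 0.0481 * 1000000

48100


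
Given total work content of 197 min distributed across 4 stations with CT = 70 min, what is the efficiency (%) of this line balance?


Formula: Efficiency = Sum of Task Times / (N_stations * CT) * 100
Total station capacity = 4 stations * 70 min = 280 min
Efficiency = 197 / 280 * 100 = 70.4%

70.4%


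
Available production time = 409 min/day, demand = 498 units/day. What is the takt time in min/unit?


Formula: Takt Time = Available Production Time / Customer Demand
Takt = 409 min/day / 498 units/day
Takt = 0.82 min/unit

0.82 min/unit


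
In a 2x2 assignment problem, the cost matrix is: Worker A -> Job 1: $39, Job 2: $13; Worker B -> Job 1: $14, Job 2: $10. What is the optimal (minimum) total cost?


Option 1: A->1 + B->2 = $39 + $10 = $49
Option 2: A->2 + B->1 = $13 + $14 = $27
Min cost = min($49, $27) = $27

$27


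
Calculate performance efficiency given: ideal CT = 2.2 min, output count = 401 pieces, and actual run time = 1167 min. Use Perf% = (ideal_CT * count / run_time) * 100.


Formula: Performance = (Ideal CT * Total Count) / Run Time * 100
Ideal output time = 2.2 * 401 = 882.2 min
Performance = 882.2 / 1167 * 100 = 75.6%

75.6%


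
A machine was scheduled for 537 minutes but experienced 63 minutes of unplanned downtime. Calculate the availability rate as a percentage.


Formula: Availability = (Planned Time - Downtime) / Planned Time * 100
Uptime = 537 - 63 = 474 min
Availability = 474 / 537 * 100 = 88.3%

88.3%


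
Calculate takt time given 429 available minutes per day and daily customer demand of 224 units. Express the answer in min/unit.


Formula: Takt Time = Available Production Time / Customer Demand
Takt = 429 min/day / 224 units/day
Takt = 1.92 min/unit

1.92 min/unit


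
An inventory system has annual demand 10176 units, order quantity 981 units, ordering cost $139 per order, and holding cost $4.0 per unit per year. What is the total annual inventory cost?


TC = 10176/981 * 139 + 981/2 * 4.0

$3403.86


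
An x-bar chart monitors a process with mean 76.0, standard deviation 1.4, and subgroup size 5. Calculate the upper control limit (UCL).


UCL = 76.0 + 3 * 1.4 / sqrt(5)

77.88


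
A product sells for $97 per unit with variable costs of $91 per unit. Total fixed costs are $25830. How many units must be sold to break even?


Formula: BEQ = Fixed Costs / (Price - Variable Cost)
Contribution margin = $97 - $91 = $6/unit
BEQ = ceil($25830 / $6/unit) = ceil(4305.0) = 4305 units

4305 units


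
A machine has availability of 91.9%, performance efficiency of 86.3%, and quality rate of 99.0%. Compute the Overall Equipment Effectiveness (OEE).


Formula: OEE = Availability * Performance * Quality / 10000
A * P = 91.9% * 86.3% / 100 = 79.31%
OEE = 79.31% * 99.0% / 100 = 78.5%

78.5%


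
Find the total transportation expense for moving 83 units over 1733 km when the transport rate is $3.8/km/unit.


TC = dist * cost * units = 1733 * 3.8 * 83 = $546588.20

$546588.20


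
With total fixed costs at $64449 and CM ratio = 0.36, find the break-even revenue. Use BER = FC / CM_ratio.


Formula: BER = Fixed Costs / Contribution Margin Ratio
BER = $64449 / 0.36
BER = $179025.00 (to the nearest cent)

$179025.00


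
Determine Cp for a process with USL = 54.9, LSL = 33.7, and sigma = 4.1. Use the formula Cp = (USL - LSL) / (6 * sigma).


Cp = (54.9 - 33.7) / (6 * 4.1)

0.86


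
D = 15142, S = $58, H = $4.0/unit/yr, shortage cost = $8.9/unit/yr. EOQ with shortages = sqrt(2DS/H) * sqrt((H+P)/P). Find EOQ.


Formula: EOQ* = sqrt(2DS/H) * sqrt((H+P)/P)
Base EOQ = sqrt(2*15142*58/4.0) = 662.66 units
Correction = sqrt((4.0+8.9)/8.9) = 1.20393
EOQ* = 662.66 * 1.20393 = 797.8 units

797.8 units


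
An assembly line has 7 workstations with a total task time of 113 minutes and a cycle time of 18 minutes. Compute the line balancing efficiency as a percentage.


Formula: Efficiency = Sum of Task Times / (N_stations * CT) * 100
Total station capacity = 7 stations * 18 min = 126 min
Efficiency = 113 / 126 * 100 = 89.7%

89.7%


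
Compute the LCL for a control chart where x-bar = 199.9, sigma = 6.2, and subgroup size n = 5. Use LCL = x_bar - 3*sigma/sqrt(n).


LCL = 199.9 - 3 * 6.2 / sqrt(5)

191.58


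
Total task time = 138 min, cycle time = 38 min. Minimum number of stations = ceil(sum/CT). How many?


Formula: N_min = ceil(Sum of Task Times / Cycle Time)
N_min = ceil(138 min / 38 min) = ceil(3.6316)
N_min = 4 stations

4


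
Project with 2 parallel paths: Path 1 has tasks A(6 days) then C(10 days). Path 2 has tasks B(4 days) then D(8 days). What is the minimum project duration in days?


Path 1 = 6 + 10 = 16 days
Path 2 = 4 + 8 = 12 days
Duration = max(16, 12) = 16 days

16 days


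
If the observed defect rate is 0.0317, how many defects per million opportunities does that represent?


DPMO = defect_rate * 1000000 = 0.0317 * 1000000

31700


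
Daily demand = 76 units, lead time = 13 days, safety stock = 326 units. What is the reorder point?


Formula: ROP = (Daily Demand * Lead Time) + Safety Stock
Demand during lead time = 76 * 13 = 988 units
ROP = 988 + 326 = 1314 units

1314 units


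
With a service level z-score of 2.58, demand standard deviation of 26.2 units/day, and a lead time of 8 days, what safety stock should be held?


Formula: SS = z * sigma_d * sqrt(LT)
sqrt(LT) = sqrt(8) = 2.8284
SS = 2.58 * 26.2 * 2.8284
SS = 191.2 units

191.2 units


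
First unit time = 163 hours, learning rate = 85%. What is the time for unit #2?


Formula: T_n = T_1 * (learning_rate)^(log2(n)) where learning_rate = rate/100
Doublings = log2(2) = 1
T_n = 163 * 0.85^1
T_n = 163 * 0.85 = 138.6 hours

138.6 hours


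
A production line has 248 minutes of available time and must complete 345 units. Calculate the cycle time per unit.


Formula: CT = Available Time / Number of Units
CT = 248 min / 345 units
CT = 0.72 min/unit

0.72 min/unit


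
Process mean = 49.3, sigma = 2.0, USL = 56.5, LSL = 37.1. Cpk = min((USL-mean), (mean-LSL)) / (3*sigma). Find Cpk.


Cpu = (56.5 - 49.3) / (3 * 2.0) = 1.2
Cpl = (49.3 - 37.1) / (3 * 2.0) = 2.03
Cpk = min(1.2, 2.03) = 1.2

1.2


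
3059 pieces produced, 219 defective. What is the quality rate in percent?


Formula: Quality Rate = Good Pieces / Total Pieces * 100
Good pieces = 3059 - 219 = 2840
QR = 2840 / 3059 * 100 = 92.8%

92.8%


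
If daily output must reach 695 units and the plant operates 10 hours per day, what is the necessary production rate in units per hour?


Formula: Production Rate = Daily Demand / Available Hours
Rate = 695 units/day / 10 hours/day
Rate = 69.5 units/hour

69.5 units/hour


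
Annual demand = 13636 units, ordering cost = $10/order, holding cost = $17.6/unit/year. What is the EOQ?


Formula: EOQ = sqrt(2 * D * S / H)
Numerator: 2 * 13636 * 10 = 272720
2DS/H = 272720 / 17.6 = 15495.5
EOQ = sqrt(15495.5) = 124.5 units

124.5 units


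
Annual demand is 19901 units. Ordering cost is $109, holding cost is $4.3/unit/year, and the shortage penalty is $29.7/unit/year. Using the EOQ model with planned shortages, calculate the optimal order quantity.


Formula: EOQ* = sqrt(2DS/H) * sqrt((H+P)/P)
Base EOQ = sqrt(2*19901*109/4.3) = 1004.46 units
Correction = sqrt((4.3+29.7)/29.7) = 1.06994
EOQ* = 1004.46 * 1.06994 = 1074.7 units

1074.7 units


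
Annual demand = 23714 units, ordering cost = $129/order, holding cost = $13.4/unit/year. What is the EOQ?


Formula: EOQ = sqrt(2 * D * S / H)
Numerator: 2 * 23714 * 129 = 6118212
2DS/H = 6118212 / 13.4 = 456583.0
EOQ = sqrt(456583.0) = 675.7 units

675.7 units


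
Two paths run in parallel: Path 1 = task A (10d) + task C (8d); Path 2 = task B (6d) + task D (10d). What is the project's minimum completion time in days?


Path 1 = 10 + 8 = 18 days
Path 2 = 6 + 10 = 16 days
Duration = max(18, 16) = 18 days

18 days


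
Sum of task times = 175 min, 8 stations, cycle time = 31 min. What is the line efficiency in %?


Formula: Efficiency = Sum of Task Times / (N_stations * CT) * 100
Total station capacity = 8 stations * 31 min = 248 min
Efficiency = 175 / 248 * 100 = 70.6%

70.6%


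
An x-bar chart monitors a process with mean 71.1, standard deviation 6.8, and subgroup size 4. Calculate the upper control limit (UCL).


UCL = 71.1 + 3 * 6.8 / sqrt(4)

81.3


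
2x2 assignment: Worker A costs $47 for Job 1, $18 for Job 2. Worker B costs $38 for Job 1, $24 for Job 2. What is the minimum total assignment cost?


Option 1: A->1 + B->2 = $47 + $24 = $71
Option 2: A->2 + B->1 = $18 + $38 = $56
Min cost = min($71, $56) = $56

$56


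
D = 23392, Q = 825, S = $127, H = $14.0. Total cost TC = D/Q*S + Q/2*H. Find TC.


TC = 23392/825 * 127 + 825/2 * 14.0

$9375.95


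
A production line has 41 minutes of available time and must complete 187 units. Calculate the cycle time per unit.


Formula: CT = Available Time / Number of Units
CT = 41 min / 187 units
CT = 0.22 min/unit

0.22 min/unit


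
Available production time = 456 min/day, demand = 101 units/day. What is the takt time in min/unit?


Formula: Takt Time = Available Production Time / Customer Demand
Takt = 456 min/day / 101 units/day
Takt = 4.51 min/unit

4.51 min/unit


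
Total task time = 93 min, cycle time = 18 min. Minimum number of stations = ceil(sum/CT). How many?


Formula: N_min = ceil(Sum of Task Times / Cycle Time)
N_min = ceil(93 min / 18 min) = ceil(5.1667)
N_min = 6 stations

6


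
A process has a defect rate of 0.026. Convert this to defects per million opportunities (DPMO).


DPMO = defect_rate * 1000000 = 0.026 * 1000000

26000


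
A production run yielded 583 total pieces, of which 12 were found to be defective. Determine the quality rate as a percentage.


Formula: Quality Rate = Good Pieces / Total Pieces * 100
Good pieces = 583 - 12 = 571
QR = 571 / 583 * 100 = 97.9%

97.9%


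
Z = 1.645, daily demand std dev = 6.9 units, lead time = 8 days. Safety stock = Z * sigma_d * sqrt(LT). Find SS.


Formula: SS = z * sigma_d * sqrt(LT)
sqrt(LT) = sqrt(8) = 2.8284
SS = 1.645 * 6.9 * 2.8284
SS = 32.1 units

32.1 units


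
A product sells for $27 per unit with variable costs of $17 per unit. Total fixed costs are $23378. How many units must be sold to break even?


Formula: BEQ = Fixed Costs / (Price - Variable Cost)
Contribution margin = $27 - $17 = $10/unit
BEQ = ceil($23378 / $10/unit) = ceil(2337.8) = 2338 units

2338 units


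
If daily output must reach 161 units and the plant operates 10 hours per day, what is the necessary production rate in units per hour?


Formula: Production Rate = Daily Demand / Available Hours
Rate = 161 units/day / 10 hours/day
Rate = 16.1 units/hour

16.1 units/hour


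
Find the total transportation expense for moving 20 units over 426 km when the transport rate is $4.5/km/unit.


TC = dist * cost * units = 426 * 4.5 * 20 = $38340.00

$38340.00


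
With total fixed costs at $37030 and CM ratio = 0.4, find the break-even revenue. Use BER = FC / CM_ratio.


Formula: BER = Fixed Costs / Contribution Margin Ratio
BER = $37030 / 0.4
BER = $92575.00 (to the nearest cent)

$92575.00


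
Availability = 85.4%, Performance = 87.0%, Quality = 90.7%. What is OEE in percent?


Formula: OEE = Availability * Performance * Quality / 10000
A * P = 85.4% * 87.0% / 100 = 74.3%
OEE = 74.3% * 90.7% / 100 = 67.4%

67.4%


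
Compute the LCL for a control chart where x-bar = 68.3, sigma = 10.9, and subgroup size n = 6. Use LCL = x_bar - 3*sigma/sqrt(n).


LCL = 68.3 - 3 * 10.9 / sqrt(6)

54.95


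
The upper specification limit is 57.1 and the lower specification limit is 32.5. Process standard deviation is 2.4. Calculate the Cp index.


Cp = (57.1 - 32.5) / (6 * 2.4)

1.71


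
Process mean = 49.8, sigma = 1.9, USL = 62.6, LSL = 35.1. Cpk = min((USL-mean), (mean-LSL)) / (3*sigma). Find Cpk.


Cpu = (62.6 - 49.8) / (3 * 1.9) = 2.25
Cpl = (49.8 - 35.1) / (3 * 1.9) = 2.58
Cpk = min(2.25, 2.58) = 2.25

2.25


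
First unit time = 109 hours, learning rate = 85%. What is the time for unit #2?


Formula: T_n = T_1 * (learning_rate)^(log2(n)) where learning_rate = rate/100
Doublings = log2(2) = 1
T_n = 109 * 0.85^1
T_n = 109 * 0.85 = 92.7 hours

92.7 hours


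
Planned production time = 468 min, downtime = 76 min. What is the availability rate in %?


Formula: Availability = (Planned Time - Downtime) / Planned Time * 100
Uptime = 468 - 76 = 392 min
Availability = 392 / 468 * 100 = 83.8%

83.8%


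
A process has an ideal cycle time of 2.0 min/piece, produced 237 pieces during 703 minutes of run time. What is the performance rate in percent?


Formula: Performance = (Ideal CT * Total Count) / Run Time * 100
Ideal output time = 2.0 * 237 = 474.0 min
Performance = 474.0 / 703 * 100 = 67.4%

67.4%


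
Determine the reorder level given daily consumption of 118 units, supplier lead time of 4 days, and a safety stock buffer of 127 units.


Formula: ROP = (Daily Demand * Lead Time) + Safety Stock
Demand during lead time = 118 * 4 = 472 units
ROP = 472 + 127 = 599 units

599 units


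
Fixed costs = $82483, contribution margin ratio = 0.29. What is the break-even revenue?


Formula: BER = Fixed Costs / Contribution Margin Ratio
BER = $82483 / 0.29
BER = $284424.14 (to the nearest cent)

$284424.14


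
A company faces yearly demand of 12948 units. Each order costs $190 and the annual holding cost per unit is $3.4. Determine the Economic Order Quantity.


Formula: EOQ = sqrt(2 * D * S / H)
Numerator: 2 * 12948 * 190 = 4920240
2DS/H = 4920240 / 3.4 = 1447129.4
EOQ = sqrt(1447129.4) = 1203.0 units

1203.0 units


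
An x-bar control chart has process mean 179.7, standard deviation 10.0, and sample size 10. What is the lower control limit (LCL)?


LCL = 179.7 - 3 * 10.0 / sqrt(10)

170.21


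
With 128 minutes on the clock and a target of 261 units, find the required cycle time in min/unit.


Formula: CT = Available Time / Number of Units
CT = 128 min / 261 units
CT = 0.49 min/unit

0.49 min/unit


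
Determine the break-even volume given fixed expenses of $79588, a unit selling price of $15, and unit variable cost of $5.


Formula: BEQ = Fixed Costs / (Price - Variable Cost)
Contribution margin = $15 - $5 = $10/unit
BEQ = ceil($79588 / $10/unit) = ceil(7958.8) = 7959 units

7959 units


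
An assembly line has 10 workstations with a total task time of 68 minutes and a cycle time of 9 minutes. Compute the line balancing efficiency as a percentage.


Formula: Efficiency = Sum of Task Times / (N_stations * CT) * 100
Total station capacity = 10 stations * 9 min = 90 min
Efficiency = 68 / 90 * 100 = 75.6%

75.6%


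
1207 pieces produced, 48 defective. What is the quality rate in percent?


Formula: Quality Rate = Good Pieces / Total Pieces * 100
Good pieces = 1207 - 48 = 1159
QR = 1159 / 1207 * 100 = 96.0%

96.0%


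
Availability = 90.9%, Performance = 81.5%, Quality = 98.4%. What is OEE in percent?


Formula: OEE = Availability * Performance * Quality / 10000
A * P = 90.9% * 81.5% / 100 = 74.08%
OEE = 74.08% * 98.4% / 100 = 72.9%

72.9%


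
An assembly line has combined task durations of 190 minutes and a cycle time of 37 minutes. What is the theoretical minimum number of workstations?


Formula: N_min = ceil(Sum of Task Times / Cycle Time)
N_min = ceil(190 min / 37 min) = ceil(5.1351)
N_min = 6 stations

6


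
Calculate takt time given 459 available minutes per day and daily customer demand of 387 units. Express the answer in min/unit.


Formula: Takt Time = Available Production Time / Customer Demand
Takt = 459 min/day / 387 units/day
Takt = 1.19 min/unit

1.19 min/unit


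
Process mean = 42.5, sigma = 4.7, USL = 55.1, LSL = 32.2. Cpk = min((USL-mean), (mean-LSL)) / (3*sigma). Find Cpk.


Cpu = (55.1 - 42.5) / (3 * 4.7) = 0.89
Cpl = (42.5 - 32.2) / (3 * 4.7) = 0.73
Cpk = min(0.89, 0.73) = 0.73

0.73


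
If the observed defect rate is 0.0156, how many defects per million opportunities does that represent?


DPMO = defect_rate * 1000000 = 0.0156 * 1000000

15600


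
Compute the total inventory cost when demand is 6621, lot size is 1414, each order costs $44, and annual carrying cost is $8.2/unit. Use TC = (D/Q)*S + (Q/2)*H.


TC = 6621/1414 * 44 + 1414/2 * 8.2

$6003.43


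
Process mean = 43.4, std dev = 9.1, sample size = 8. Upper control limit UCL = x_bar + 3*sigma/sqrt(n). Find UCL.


UCL = 43.4 + 3 * 9.1 / sqrt(8)

53.05


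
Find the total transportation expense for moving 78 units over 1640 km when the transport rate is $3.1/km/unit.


TC = dist * cost * units = 1640 * 3.1 * 78 = $396552.00

$396552.00


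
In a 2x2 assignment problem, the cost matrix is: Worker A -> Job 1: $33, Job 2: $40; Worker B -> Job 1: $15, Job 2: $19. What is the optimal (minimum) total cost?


Option 1: A->1 + B->2 = $33 + $19 = $52
Option 2: A->2 + B->1 = $40 + $15 = $55
Min cost = min($52, $55) = $52

$52


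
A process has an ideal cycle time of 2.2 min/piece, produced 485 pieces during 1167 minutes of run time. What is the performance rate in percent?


Formula: Performance = (Ideal CT * Total Count) / Run Time * 100
Ideal output time = 2.2 * 485 = 1067.0 min
Performance = 1067.0 / 1167 * 100 = 91.4%

91.4%


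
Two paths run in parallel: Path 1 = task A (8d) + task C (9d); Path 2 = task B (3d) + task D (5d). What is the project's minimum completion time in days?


Path 1 = 8 + 9 = 17 days
Path 2 = 3 + 5 = 8 days
Duration = max(17, 8) = 17 days

17 days


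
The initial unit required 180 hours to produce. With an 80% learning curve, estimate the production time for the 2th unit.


Formula: T_n = T_1 * (learning_rate)^(log2(n)) where learning_rate = rate/100
Doublings = log2(2) = 1
T_n = 180 * 0.8^1
T_n = 180 * 0.8 = 144.0 hours

144.0 hours


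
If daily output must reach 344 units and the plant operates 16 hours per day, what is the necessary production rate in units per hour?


Formula: Production Rate = Daily Demand / Available Hours
Rate = 344 units/day / 16 hours/day
Rate = 21.5 units/hour

21.5 units/hour


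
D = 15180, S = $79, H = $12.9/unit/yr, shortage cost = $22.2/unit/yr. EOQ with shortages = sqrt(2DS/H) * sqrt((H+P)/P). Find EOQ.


Formula: EOQ* = sqrt(2DS/H) * sqrt((H+P)/P)
Base EOQ = sqrt(2*15180*79/12.9) = 431.19 units
Correction = sqrt((12.9+22.2)/22.2) = 1.25741
EOQ* = 431.19 * 1.25741 = 542.2 units

542.2 units


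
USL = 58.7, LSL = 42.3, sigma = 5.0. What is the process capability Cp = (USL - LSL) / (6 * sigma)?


Cp = (58.7 - 42.3) / (6 * 5.0)

0.55


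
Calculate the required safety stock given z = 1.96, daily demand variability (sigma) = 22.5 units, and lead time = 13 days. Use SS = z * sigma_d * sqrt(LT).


Formula: SS = z * sigma_d * sqrt(LT)
sqrt(LT) = sqrt(13) = 3.6056
SS = 1.96 * 22.5 * 3.6056
SS = 159.0 units

159.0 units


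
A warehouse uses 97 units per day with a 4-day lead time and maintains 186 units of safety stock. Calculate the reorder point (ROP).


Formula: ROP = (Daily Demand * Lead Time) + Safety Stock
Demand during lead time = 97 * 4 = 388 units
ROP = 388 + 186 = 574 units

574 units


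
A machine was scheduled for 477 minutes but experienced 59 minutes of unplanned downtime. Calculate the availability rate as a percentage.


Formula: Availability = (Planned Time - Downtime) / Planned Time * 100
Uptime = 477 - 59 = 418 min
Availability = 418 / 477 * 100 = 87.6%

87.6%


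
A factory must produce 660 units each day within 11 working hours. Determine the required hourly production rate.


Formula: Production Rate = Daily Demand / Available Hours
Rate = 660 units/day / 11 hours/day
Rate = 60.0 units/hour

60.0 units/hour


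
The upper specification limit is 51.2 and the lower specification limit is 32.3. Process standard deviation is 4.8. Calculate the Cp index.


Cp = (51.2 - 32.3) / (6 * 4.8)

0.66


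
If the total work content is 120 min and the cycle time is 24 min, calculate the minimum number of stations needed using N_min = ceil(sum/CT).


Formula: N_min = ceil(Sum of Task Times / Cycle Time)
N_min = ceil(120 min / 24 min) = ceil(5.0)
N_min = 5 stations

5


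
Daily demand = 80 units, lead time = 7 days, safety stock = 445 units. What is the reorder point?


Formula: ROP = (Daily Demand * Lead Time) + Safety Stock
Demand during lead time = 80 * 7 = 560 units
ROP = 560 + 445 = 1005 units

1005 units


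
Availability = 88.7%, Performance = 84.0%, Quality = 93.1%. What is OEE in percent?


Formula: OEE = Availability * Performance * Quality / 10000
A * P = 88.7% * 84.0% / 100 = 74.51%
OEE = 74.51% * 93.1% / 100 = 69.4%

69.4%


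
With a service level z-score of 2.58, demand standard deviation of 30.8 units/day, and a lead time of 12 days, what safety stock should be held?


Formula: SS = z * sigma_d * sqrt(LT)
sqrt(LT) = sqrt(12) = 3.4641
SS = 2.58 * 30.8 * 3.4641
SS = 275.3 units

275.3 units


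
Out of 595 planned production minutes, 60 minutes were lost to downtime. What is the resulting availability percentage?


Formula: Availability = (Planned Time - Downtime) / Planned Time * 100
Uptime = 595 - 60 = 535 min
Availability = 535 / 595 * 100 = 89.9%

89.9%


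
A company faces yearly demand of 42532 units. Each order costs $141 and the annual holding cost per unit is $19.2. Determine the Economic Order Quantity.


Formula: EOQ = sqrt(2 * D * S / H)
Numerator: 2 * 42532 * 141 = 11994024
2DS/H = 11994024 / 19.2 = 624688.8
EOQ = sqrt(624688.8) = 790.4 units

790.4 units


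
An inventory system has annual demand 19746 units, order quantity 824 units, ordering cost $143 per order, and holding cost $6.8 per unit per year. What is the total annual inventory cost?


TC = 19746/824 * 143 + 824/2 * 6.8

$6228.39


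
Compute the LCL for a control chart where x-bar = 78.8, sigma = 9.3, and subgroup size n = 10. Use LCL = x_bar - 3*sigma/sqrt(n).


LCL = 78.8 - 3 * 9.3 / sqrt(10)

69.98


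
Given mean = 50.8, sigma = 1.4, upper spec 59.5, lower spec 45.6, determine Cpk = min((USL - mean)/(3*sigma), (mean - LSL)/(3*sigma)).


Cpu = (59.5 - 50.8) / (3 * 1.4) = 2.07
Cpl = (50.8 - 45.6) / (3 * 1.4) = 1.24
Cpk = min(2.07, 1.24) = 1.24

1.24


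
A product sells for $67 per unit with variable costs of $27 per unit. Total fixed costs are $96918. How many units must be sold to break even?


Formula: BEQ = Fixed Costs / (Price - Variable Cost)
Contribution margin = $67 - $27 = $40/unit
BEQ = ceil($96918 / $40/unit) = ceil(2422.95) = 2423 units

2423 units


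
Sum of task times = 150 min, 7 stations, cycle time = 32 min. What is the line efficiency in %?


Formula: Efficiency = Sum of Task Times / (N_stations * CT) * 100
Total station capacity = 7 stations * 32 min = 224 min
Efficiency = 150 / 224 * 100 = 67.0%

67.0%


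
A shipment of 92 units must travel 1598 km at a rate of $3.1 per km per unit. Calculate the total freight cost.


TC = dist * cost * units = 1598 * 3.1 * 92 = $455749.60

$455749.60


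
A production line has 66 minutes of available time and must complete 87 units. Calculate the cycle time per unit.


Formula: CT = Available Time / Number of Units
CT = 66 min / 87 units
CT = 0.76 min/unit

0.76 min/unit


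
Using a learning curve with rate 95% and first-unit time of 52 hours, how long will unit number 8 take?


Formula: T_n = T_1 * (learning_rate)^(log2(n)) where learning_rate = rate/100
Doublings = log2(8) = 3
T_n = 52 * 0.95^3
T_n = 52 * 0.8574 = 44.6 hours

44.6 hours


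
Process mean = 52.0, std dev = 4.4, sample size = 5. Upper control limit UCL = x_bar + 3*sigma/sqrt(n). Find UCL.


UCL = 52.0 + 3 * 4.4 / sqrt(5)

57.9


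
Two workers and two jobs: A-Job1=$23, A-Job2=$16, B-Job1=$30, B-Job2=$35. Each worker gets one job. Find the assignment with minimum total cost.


Option 1: A->1 + B->2 = $23 + $35 = $58
Option 2: A->2 + B->1 = $16 + $30 = $46
Min cost = min($58, $46) = $46

$46


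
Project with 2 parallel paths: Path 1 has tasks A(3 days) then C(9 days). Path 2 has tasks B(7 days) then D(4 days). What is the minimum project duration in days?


Path 1 = 3 + 9 = 12 days
Path 2 = 7 + 4 = 11 days
Duration = max(12, 11) = 12 days

12 days


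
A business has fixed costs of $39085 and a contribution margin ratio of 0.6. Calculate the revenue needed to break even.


Formula: BER = Fixed Costs / Contribution Margin Ratio
BER = $39085 / 0.6
BER = $65141.67 (to the nearest cent)

$65141.67


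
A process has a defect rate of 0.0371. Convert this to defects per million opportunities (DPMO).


DPMO = defect_rate * 1000000 = 0.0371 * 1000000

37100


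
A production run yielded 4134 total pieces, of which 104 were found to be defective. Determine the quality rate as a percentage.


Formula: Quality Rate = Good Pieces / Total Pieces * 100
Good pieces = 4134 - 104 = 4030
QR = 4030 / 4134 * 100 = 97.5%

97.5%


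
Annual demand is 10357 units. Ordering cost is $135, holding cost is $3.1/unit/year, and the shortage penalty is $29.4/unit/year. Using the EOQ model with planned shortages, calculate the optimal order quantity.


Formula: EOQ* = sqrt(2DS/H) * sqrt((H+P)/P)
Base EOQ = sqrt(2*10357*135/3.1) = 949.77 units
Correction = sqrt((3.1+29.4)/29.4) = 1.0514
EOQ* = 949.77 * 1.0514 = 998.6 units

998.6 units


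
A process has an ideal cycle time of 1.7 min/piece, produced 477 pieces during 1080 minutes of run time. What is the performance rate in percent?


Formula: Performance = (Ideal CT * Total Count) / Run Time * 100
Ideal output time = 1.7 * 477 = 810.9 min
Performance = 810.9 / 1080 * 100 = 75.1%

75.1%


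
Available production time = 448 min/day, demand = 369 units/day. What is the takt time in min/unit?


Formula: Takt Time = Available Production Time / Customer Demand
Takt = 448 min/day / 369 units/day
Takt = 1.21 min/unit

1.21 min/unit


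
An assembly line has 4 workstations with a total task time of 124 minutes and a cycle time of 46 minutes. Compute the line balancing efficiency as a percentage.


Formula: Efficiency = Sum of Task Times / (N_stations * CT) * 100
Total station capacity = 4 stations * 46 min = 184 min
Efficiency = 124 / 184 * 100 = 67.4%

67.4%


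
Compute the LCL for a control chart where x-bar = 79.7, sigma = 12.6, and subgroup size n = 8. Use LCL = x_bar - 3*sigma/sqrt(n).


LCL = 79.7 - 3 * 12.6 / sqrt(8)

66.34


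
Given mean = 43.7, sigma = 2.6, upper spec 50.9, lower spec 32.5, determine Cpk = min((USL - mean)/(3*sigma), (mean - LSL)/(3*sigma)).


Cpu = (50.9 - 43.7) / (3 * 2.6) = 0.92
Cpl = (43.7 - 32.5) / (3 * 2.6) = 1.44
Cpk = min(0.92, 1.44) = 0.92

0.92


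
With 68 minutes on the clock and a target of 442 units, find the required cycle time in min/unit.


Formula: CT = Available Time / Number of Units
CT = 68 min / 442 units
CT = 0.15 min/unit

0.15 min/unit


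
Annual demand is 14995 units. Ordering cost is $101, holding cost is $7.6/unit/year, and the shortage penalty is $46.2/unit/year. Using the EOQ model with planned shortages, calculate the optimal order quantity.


Formula: EOQ* = sqrt(2DS/H) * sqrt((H+P)/P)
Base EOQ = sqrt(2*14995*101/7.6) = 631.31 units
Correction = sqrt((7.6+46.2)/46.2) = 1.07912
EOQ* = 631.31 * 1.07912 = 681.3 units

681.3 units


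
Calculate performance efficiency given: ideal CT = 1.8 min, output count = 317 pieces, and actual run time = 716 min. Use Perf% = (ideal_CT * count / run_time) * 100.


Formula: Performance = (Ideal CT * Total Count) / Run Time * 100
Ideal output time = 1.8 * 317 = 570.6 min
Performance = 570.6 / 716 * 100 = 79.7%

79.7%


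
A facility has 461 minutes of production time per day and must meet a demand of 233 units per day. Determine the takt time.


Formula: Takt Time = Available Production Time / Customer Demand
Takt = 461 min/day / 233 units/day
Takt = 1.98 min/unit

1.98 min/unit


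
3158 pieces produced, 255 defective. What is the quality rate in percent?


Formula: Quality Rate = Good Pieces / Total Pieces * 100
Good pieces = 3158 - 255 = 2903
QR = 2903 / 3158 * 100 = 91.9%

91.9%


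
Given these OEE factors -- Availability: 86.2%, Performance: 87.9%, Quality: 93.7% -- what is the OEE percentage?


Formula: OEE = Availability * Performance * Quality / 10000
A * P = 86.2% * 87.9% / 100 = 75.77%
OEE = 75.77% * 93.7% / 100 = 71.0%

71.0%


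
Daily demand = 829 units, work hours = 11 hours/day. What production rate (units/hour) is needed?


Formula: Production Rate = Daily Demand / Available Hours
Rate = 829 units/day / 11 hours/day
Rate = 75.4 units/hour

75.4 units/hour


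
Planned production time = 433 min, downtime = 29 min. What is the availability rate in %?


Formula: Availability = (Planned Time - Downtime) / Planned Time * 100
Uptime = 433 - 29 = 404 min
Availability = 404 / 433 * 100 = 93.3%

93.3%


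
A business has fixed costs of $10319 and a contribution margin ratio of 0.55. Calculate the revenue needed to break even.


Formula: BER = Fixed Costs / Contribution Margin Ratio
BER = $10319 / 0.55
BER = $18761.82 (to the nearest cent)

$18761.82


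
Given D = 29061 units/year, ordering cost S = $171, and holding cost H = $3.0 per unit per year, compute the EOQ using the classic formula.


Formula: EOQ = sqrt(2 * D * S / H)
Numerator: 2 * 29061 * 171 = 9938862
2DS/H = 9938862 / 3.0 = 3312954.0
EOQ = sqrt(3312954.0) = 1820.2 units

1820.2 units


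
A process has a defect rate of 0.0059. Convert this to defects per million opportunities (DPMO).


DPMO = defect_rate * 1000000 = 0.0059 * 1000000

5900


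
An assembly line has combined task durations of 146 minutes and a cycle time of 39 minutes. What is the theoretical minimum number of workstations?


Formula: N_min = ceil(Sum of Task Times / Cycle Time)
N_min = ceil(146 min / 39 min) = ceil(3.7436)
N_min = 4 stations

4


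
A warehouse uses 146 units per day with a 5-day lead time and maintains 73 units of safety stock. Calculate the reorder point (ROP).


Formula: ROP = (Daily Demand * Lead Time) + Safety Stock
Demand during lead time = 146 * 5 = 730 units
ROP = 730 + 73 = 803 units

803 units


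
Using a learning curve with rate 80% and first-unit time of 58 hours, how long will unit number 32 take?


Formula: T_n = T_1 * (learning_rate)^(log2(n)) where learning_rate = rate/100
Doublings = log2(32) = 5
T_n = 58 * 0.8^5
T_n = 58 * 0.3277 = 19.0 hours

19.0 hours


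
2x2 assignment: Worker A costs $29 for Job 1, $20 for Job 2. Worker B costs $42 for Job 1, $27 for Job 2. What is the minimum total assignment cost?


Option 1: A->1 + B->2 = $29 + $27 = $56
Option 2: A->2 + B->1 = $20 + $42 = $62
Min cost = min($56, $62) = $56

$56


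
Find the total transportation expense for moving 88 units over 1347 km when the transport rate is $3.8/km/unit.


TC = dist * cost * units = 1347 * 3.8 * 88 = $450436.80

$450436.80


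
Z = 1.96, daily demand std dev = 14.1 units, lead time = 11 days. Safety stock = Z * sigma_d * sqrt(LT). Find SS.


Formula: SS = z * sigma_d * sqrt(LT)
sqrt(LT) = sqrt(11) = 3.3166
SS = 1.96 * 14.1 * 3.3166
SS = 91.7 units

91.7 units


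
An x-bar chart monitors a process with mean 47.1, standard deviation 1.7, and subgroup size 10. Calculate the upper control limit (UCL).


UCL = 47.1 + 3 * 1.7 / sqrt(10)

48.71


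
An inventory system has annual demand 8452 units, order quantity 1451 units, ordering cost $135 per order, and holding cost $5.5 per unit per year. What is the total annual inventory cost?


TC = 8452/1451 * 135 + 1451/2 * 5.5

$4776.62


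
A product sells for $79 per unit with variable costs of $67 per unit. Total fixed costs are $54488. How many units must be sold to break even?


Formula: BEQ = Fixed Costs / (Price - Variable Cost)
Contribution margin = $79 - $67 = $12/unit
BEQ = ceil($54488 / $12/unit) = ceil(4540.67) = 4541 units

4541 units


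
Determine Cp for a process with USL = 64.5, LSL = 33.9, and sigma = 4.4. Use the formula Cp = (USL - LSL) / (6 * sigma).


Cp = (64.5 - 33.9) / (6 * 4.4)

1.16


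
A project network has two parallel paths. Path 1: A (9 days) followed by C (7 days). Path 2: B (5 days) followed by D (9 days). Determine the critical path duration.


Path 1 = 9 + 7 = 16 days
Path 2 = 5 + 9 = 14 days
Duration = max(16, 14) = 16 days

16 days


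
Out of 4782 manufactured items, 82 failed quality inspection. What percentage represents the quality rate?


Formula: Quality Rate = Good Pieces / Total Pieces * 100
Good pieces = 4782 - 82 = 4700
QR = 4700 / 4782 * 100 = 98.3%

98.3%


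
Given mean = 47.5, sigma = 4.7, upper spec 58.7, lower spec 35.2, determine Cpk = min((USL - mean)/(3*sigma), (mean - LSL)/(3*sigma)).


Cpu = (58.7 - 47.5) / (3 * 4.7) = 0.79
Cpl = (47.5 - 35.2) / (3 * 4.7) = 0.87
Cpk = min(0.79, 0.87) = 0.79

0.79


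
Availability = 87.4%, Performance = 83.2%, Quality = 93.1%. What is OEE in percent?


Formula: OEE = Availability * Performance * Quality / 10000
A * P = 87.4% * 83.2% / 100 = 72.72%
OEE = 72.72% * 93.1% / 100 = 67.7%

67.7%


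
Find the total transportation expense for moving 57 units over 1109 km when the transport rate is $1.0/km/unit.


TC = dist * cost * units = 1109 * 1.0 * 57 = $63213.00

$63213.00


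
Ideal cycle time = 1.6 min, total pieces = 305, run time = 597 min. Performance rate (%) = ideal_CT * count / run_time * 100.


Formula: Performance = (Ideal CT * Total Count) / Run Time * 100
Ideal output time = 1.6 * 305 = 488.0 min
Performance = 488.0 / 597 * 100 = 81.7%

81.7%


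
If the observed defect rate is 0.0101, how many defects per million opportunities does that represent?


DPMO = defect_rate * 1000000 = 0.0101 * 1000000

10100
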